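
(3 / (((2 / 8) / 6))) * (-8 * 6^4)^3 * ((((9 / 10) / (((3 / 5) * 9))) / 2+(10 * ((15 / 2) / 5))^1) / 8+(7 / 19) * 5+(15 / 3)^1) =-13306444034605056 / 19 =-700339159716055.58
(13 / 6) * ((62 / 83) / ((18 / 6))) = 403 / 747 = 0.54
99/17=5.82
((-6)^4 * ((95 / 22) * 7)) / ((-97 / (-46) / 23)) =455913360 / 1067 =427285.25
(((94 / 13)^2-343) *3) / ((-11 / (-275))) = -3684825 / 169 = -21803.70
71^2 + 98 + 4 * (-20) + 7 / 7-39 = 5021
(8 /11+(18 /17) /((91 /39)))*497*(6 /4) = 164649 /187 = 880.48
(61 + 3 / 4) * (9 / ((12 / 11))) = 8151 / 16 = 509.44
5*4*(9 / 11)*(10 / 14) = 900 / 77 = 11.69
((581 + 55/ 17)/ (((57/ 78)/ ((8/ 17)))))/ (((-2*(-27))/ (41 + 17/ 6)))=135830032/ 444771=305.39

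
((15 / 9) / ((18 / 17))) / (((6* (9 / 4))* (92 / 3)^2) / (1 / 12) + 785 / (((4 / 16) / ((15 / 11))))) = 935 / 93040488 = 0.00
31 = 31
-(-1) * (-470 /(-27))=470 /27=17.41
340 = 340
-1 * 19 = -19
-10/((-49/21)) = 30/7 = 4.29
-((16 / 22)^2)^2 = -4096 / 14641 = -0.28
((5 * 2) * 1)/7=10/7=1.43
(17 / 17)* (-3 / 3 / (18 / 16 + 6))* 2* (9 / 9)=-16 / 57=-0.28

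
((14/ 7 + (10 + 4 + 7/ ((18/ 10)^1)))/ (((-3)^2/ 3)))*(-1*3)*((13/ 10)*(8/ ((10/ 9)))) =-4654/ 25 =-186.16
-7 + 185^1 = 178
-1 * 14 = -14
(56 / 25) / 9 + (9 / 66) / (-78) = 31807 / 128700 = 0.25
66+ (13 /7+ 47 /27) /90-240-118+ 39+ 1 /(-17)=-7316546 /28917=-253.02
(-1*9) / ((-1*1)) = 9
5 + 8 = 13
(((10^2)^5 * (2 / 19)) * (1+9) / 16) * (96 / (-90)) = -40000000000 / 57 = -701754385.96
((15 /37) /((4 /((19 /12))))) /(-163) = -95 /96496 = -0.00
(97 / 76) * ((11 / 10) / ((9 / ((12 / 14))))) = 1067 / 7980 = 0.13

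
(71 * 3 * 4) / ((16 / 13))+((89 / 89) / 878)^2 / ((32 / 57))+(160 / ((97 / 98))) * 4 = 3203627398585 / 2392823936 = 1338.85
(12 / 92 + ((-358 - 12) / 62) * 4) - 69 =-66124 / 713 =-92.74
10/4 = 5/2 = 2.50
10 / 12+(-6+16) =65 / 6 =10.83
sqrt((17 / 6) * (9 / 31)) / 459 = sqrt(3162) / 28458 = 0.00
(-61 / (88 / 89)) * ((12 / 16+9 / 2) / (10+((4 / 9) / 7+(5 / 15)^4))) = -64643103 / 2010976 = -32.15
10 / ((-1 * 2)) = -5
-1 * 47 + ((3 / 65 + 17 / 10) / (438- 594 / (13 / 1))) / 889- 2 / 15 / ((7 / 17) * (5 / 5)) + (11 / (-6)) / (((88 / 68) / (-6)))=-38.82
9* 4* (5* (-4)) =-720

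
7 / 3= 2.33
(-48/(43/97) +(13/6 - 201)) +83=-57821/258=-224.11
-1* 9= -9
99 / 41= 2.41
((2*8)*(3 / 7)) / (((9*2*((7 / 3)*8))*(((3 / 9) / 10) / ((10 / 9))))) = 100 / 147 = 0.68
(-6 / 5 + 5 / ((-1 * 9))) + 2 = 11 / 45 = 0.24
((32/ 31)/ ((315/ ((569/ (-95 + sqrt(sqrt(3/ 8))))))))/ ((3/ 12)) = -128/ (31 * (29925/ 569 - 315 * 6^(1/ 4)/ 1138)) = -0.08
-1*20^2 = -400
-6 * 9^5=-354294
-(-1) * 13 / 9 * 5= 65 / 9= 7.22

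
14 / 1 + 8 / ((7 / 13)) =202 / 7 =28.86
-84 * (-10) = 840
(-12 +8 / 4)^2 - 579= -479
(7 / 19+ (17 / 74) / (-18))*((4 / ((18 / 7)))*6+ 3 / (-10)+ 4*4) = 6759751 / 759240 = 8.90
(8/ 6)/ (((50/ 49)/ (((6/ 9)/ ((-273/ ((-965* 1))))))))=5404/ 1755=3.08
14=14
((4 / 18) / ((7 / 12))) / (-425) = -8 / 8925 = -0.00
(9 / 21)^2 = 9 / 49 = 0.18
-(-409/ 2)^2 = -167281/ 4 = -41820.25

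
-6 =-6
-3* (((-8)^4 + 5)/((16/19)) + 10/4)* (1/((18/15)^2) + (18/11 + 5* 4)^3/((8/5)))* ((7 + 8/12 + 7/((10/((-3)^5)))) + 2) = 22765287827340793/1533312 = 14847133412.73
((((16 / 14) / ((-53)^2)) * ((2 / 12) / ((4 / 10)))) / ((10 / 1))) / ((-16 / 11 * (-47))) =11 / 44359728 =0.00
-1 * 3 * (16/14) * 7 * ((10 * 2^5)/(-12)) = 640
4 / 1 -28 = -24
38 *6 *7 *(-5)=-7980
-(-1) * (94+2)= 96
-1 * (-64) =64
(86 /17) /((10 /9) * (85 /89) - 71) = -68886 /952357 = -0.07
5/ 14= 0.36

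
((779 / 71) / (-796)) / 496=-779 / 28031936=-0.00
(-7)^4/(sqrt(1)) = 2401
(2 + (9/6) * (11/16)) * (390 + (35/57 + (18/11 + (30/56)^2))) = 18717005443/15730176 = 1189.88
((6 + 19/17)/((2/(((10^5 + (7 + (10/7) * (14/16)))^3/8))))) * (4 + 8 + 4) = 7745916798127148377/1088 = 7119408821808040.79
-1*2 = -2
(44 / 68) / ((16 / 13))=143 / 272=0.53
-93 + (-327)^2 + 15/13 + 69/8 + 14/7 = 11112169/104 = 106847.78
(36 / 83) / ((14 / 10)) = 180 / 581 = 0.31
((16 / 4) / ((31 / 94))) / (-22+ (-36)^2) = 188 / 19747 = 0.01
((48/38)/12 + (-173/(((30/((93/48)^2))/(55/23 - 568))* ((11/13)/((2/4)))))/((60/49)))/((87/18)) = 26176656537131/21412300800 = 1222.51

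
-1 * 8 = -8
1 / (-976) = -1 / 976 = -0.00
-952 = -952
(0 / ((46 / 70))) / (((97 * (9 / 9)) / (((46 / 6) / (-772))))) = 0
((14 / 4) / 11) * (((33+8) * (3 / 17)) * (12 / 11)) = 5166 / 2057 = 2.51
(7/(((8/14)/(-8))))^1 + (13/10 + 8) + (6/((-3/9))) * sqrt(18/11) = -887/10-54 * sqrt(22)/11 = -111.73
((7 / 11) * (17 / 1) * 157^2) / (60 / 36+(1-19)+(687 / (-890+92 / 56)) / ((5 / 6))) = -78172701315 / 5060297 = -15448.24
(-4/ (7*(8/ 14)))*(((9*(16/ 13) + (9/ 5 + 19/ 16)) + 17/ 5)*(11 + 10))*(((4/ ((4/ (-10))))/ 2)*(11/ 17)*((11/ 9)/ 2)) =15384061/ 21216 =725.12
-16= -16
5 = 5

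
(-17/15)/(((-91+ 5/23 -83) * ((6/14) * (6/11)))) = 4301/154170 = 0.03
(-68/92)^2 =0.55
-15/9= -5/3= -1.67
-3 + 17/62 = -169/62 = -2.73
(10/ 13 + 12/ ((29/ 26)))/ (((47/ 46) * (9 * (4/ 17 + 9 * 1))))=3398572/ 25036947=0.14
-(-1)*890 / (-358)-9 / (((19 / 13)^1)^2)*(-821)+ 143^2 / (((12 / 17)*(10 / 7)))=184049557069 / 7754280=23735.22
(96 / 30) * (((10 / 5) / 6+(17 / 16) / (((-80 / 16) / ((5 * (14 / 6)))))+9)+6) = 617 / 15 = 41.13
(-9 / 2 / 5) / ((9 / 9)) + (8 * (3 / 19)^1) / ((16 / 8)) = -51 / 190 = -0.27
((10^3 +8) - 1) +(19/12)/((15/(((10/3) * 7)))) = 54511/54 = 1009.46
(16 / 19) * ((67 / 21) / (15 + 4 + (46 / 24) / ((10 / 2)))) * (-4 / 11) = -0.05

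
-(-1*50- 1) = 51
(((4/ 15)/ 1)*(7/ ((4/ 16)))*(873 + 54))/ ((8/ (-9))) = -38934/ 5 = -7786.80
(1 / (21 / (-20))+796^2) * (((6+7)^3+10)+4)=9806460092 / 7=1400922870.29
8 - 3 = 5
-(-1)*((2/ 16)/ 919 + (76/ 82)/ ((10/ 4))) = 0.37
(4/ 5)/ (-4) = -1/ 5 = -0.20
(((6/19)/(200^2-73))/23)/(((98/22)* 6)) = 0.00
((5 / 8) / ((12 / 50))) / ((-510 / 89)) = -2225 / 4896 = -0.45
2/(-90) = -1/45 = -0.02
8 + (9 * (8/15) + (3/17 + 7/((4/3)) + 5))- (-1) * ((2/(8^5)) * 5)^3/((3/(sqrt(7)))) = 125 * sqrt(7)/13194139533312 + 7897/340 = 23.23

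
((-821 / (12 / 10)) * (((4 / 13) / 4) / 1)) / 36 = -4105 / 2808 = -1.46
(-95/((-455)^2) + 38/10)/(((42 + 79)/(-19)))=-597816/1002001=-0.60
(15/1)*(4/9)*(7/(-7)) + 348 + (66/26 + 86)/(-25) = 329347/975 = 337.79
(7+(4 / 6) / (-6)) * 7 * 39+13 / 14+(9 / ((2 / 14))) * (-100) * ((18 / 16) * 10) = -2897723 / 42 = -68993.40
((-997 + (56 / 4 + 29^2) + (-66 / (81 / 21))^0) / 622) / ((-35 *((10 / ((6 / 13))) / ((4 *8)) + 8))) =6768 / 9067205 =0.00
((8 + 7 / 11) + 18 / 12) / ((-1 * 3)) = -223 / 66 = -3.38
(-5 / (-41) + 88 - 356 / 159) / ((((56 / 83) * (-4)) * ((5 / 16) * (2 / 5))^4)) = -5948069504 / 45633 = -130345.79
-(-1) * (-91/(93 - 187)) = 91/94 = 0.97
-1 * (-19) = 19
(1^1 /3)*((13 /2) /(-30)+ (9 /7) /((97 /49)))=2519 /17460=0.14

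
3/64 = 0.05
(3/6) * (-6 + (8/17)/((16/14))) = -95/34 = -2.79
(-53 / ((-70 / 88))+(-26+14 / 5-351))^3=-29096313.64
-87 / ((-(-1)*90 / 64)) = -928 / 15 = -61.87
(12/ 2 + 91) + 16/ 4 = 101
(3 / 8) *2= 0.75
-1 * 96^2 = -9216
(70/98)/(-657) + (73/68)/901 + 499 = 499.00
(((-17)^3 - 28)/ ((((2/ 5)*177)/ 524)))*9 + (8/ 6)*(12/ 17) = -330107266/ 1003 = -329119.91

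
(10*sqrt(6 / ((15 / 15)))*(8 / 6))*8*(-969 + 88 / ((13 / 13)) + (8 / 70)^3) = -805819968*sqrt(6) / 8575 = -230186.33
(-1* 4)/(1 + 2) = -4/3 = -1.33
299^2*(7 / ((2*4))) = 625807 / 8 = 78225.88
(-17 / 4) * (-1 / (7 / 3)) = 51 / 28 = 1.82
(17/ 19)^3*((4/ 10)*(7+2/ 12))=2.05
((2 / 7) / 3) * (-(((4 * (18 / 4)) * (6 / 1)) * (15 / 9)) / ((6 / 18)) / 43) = -360 / 301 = -1.20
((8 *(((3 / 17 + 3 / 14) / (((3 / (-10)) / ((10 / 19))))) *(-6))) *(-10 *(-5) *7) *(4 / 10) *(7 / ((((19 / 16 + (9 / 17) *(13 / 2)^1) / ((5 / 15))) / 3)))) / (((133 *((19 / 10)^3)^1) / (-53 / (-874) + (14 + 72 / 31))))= 170452608000000 / 1362307576117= 125.12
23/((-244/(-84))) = 483/61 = 7.92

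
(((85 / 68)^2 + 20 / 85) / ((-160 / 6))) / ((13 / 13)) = -1467 / 21760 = -0.07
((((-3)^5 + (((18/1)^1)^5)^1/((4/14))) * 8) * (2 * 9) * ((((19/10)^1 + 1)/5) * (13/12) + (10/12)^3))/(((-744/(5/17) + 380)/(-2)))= 2873675394/2687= 1069473.54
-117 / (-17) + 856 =14669 / 17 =862.88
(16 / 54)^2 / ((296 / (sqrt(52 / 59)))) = 16*sqrt(767) / 1591407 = 0.00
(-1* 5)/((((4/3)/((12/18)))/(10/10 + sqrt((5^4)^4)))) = -976565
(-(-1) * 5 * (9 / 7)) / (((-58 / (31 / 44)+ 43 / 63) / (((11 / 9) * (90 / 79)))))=-1381050 / 12595997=-0.11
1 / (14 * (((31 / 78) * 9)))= 13 / 651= 0.02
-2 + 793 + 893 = 1684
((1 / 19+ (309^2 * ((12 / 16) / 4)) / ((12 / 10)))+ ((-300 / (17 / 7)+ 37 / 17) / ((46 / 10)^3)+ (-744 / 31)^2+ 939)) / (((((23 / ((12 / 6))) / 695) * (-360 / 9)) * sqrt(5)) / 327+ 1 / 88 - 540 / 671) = -12201143144200706335978539333 / 589077283060587047657236+ 338331813391429108884072 * sqrt(5) / 6403013946310728778883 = -20594.14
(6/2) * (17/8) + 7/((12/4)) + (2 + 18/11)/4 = 2539/264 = 9.62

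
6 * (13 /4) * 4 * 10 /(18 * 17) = 130 /51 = 2.55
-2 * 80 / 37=-160 / 37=-4.32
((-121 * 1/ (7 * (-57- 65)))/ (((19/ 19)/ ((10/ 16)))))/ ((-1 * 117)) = -605/ 799344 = -0.00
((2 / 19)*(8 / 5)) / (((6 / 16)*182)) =64 / 25935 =0.00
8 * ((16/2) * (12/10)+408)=3340.80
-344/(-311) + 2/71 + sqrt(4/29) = 2 * sqrt(29)/29 + 25046/22081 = 1.51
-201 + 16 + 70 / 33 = -6035 / 33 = -182.88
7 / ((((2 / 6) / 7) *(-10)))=-14.70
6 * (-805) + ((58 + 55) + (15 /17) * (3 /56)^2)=-251472569 /53312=-4717.00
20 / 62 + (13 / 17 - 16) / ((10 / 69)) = -552301 / 5270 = -104.80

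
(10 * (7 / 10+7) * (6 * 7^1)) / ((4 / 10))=8085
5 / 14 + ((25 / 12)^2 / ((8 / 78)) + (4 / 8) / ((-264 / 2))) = 210283 / 4928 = 42.67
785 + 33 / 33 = 786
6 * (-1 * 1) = -6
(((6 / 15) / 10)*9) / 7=9 / 175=0.05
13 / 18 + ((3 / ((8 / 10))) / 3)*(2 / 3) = 14 / 9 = 1.56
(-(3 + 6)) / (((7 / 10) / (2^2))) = -360 / 7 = -51.43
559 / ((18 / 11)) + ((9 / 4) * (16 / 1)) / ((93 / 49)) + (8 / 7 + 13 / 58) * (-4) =40224829 / 113274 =355.11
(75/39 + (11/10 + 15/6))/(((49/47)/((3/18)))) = 16873/19110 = 0.88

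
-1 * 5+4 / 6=-13 / 3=-4.33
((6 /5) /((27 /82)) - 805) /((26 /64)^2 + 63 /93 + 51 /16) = -1144720384 /5756715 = -198.85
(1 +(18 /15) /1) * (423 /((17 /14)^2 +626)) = 101332 /68325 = 1.48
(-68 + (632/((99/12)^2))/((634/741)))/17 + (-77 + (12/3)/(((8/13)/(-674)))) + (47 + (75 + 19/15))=-14143686143/3260345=-4338.09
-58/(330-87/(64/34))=-1856/9081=-0.20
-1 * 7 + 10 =3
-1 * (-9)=9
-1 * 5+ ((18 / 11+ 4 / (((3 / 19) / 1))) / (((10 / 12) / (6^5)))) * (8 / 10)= 11072749 / 55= 201322.71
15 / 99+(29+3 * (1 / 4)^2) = 15491 / 528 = 29.34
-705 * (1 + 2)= -2115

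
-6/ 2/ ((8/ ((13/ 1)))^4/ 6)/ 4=-257049/ 8192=-31.38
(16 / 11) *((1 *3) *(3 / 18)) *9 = 72 / 11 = 6.55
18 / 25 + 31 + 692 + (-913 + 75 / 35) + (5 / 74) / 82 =-198720057 / 1061900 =-187.14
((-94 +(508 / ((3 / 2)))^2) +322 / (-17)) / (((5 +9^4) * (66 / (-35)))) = -21913840 / 2367981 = -9.25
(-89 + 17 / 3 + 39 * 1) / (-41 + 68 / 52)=1729 / 1548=1.12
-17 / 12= -1.42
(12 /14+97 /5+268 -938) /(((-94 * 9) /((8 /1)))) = 90964 /14805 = 6.14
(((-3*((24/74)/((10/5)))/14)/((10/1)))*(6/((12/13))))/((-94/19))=2223/486920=0.00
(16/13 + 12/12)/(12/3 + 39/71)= 2059/4199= 0.49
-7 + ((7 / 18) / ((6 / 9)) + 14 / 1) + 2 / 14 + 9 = 1405 / 84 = 16.73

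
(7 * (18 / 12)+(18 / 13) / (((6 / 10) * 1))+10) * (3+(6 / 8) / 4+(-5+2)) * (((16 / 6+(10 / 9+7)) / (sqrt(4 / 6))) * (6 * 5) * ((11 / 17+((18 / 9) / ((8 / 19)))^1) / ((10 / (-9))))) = -189991863 * sqrt(6) / 56576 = -8225.80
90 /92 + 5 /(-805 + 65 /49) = 176083 /181148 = 0.97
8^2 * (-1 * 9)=-576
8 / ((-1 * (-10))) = 4 / 5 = 0.80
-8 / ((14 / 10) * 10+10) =-1 / 3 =-0.33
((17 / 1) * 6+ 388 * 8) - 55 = 3151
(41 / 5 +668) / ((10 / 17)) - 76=53677 / 50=1073.54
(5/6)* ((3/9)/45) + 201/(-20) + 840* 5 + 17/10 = 4191.66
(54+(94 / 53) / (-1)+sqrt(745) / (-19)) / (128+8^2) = 173 / 636 - sqrt(745) / 3648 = 0.26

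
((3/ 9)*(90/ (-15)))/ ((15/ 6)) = -4/ 5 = -0.80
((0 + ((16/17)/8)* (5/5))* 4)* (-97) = -776/17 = -45.65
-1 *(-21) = 21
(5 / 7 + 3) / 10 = 0.37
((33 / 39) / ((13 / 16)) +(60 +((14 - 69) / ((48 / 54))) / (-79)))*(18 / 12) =19810101 / 213616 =92.74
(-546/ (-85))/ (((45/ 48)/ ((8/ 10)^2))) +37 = 439717/ 10625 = 41.39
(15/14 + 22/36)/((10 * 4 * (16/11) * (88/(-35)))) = -53/4608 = -0.01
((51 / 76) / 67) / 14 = 51 / 71288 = 0.00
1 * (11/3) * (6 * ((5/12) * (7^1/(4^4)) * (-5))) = -1925/1536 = -1.25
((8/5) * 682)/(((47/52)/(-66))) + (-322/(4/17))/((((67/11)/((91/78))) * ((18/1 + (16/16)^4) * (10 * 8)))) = -915339509975/11487552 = -79680.99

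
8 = 8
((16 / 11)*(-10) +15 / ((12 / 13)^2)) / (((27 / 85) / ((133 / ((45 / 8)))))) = 3651515 / 16038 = 227.68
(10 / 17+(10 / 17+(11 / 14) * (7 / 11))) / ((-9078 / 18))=-0.00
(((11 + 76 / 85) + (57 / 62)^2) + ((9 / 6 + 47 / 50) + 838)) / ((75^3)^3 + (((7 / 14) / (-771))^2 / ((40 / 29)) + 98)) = 6628440739145544 / 583340893708530424458337041665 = 0.00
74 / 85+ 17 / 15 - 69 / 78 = 7421 / 6630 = 1.12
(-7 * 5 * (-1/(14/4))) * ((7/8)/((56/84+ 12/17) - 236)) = -1785/47864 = -0.04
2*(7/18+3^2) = 169/9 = 18.78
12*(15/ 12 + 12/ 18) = 23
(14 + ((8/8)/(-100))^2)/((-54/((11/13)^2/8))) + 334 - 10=78842993293/243360000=323.98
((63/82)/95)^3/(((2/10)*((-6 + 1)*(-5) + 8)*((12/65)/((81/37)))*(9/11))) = 3250611/2798556502880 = 0.00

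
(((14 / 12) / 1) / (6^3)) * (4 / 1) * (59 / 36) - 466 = -5435011 / 11664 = -465.96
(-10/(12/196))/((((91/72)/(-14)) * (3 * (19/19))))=7840/13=603.08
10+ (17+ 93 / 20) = 633 / 20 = 31.65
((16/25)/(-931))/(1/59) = -0.04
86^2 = 7396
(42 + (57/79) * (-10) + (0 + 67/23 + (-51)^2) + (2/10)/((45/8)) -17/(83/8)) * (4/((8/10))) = 89483155238/6786495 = 13185.47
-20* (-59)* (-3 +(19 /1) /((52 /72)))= 357540 /13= 27503.08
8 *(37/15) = 296/15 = 19.73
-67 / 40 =-1.68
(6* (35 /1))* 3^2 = 1890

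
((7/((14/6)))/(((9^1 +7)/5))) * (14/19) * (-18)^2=8505/38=223.82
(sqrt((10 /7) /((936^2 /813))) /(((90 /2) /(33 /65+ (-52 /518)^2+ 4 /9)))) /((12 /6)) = 37759577 * sqrt(56910) /23140449586800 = 0.00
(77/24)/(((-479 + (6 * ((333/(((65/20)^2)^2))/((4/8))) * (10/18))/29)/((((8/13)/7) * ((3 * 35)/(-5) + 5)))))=11213488/1188517593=0.01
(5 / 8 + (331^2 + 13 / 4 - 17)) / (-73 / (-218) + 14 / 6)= 286577241 / 6980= 41056.91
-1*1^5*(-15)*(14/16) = 105/8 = 13.12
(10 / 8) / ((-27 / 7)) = -0.32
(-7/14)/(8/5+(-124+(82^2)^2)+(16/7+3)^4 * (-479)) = -12005/1076564175746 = -0.00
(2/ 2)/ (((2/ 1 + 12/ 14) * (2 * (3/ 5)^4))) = 875/ 648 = 1.35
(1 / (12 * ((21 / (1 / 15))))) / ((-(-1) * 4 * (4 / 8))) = 1 / 7560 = 0.00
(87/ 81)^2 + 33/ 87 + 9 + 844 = 18065681/ 21141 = 854.53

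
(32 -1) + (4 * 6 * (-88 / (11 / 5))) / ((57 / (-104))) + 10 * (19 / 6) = 103412 / 57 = 1814.25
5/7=0.71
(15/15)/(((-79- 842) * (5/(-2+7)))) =-1/921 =-0.00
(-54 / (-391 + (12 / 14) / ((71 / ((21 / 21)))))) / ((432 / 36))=4473 / 388642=0.01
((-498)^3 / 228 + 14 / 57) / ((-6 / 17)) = 262450114 / 171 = 1534795.99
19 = 19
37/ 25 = 1.48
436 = 436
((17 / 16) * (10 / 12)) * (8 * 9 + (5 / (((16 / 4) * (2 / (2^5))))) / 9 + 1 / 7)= 398225 / 6048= 65.84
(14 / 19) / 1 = 14 / 19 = 0.74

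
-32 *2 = -64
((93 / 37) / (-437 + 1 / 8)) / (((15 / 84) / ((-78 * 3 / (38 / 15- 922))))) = -152334 / 18578255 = -0.01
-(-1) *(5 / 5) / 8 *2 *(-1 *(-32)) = 8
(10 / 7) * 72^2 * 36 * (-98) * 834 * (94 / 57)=-682760171520 / 19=-35934745869.47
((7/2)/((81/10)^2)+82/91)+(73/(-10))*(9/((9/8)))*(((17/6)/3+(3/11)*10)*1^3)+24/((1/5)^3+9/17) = -3165352983238/18750386655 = -168.82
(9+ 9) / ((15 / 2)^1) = 12 / 5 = 2.40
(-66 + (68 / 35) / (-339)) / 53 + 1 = -154313 / 628845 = -0.25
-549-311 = -860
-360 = -360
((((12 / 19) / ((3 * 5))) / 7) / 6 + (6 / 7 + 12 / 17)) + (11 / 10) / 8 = 923317 / 542640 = 1.70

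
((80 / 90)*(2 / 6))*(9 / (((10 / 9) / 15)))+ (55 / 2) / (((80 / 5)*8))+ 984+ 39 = 271159 / 256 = 1059.21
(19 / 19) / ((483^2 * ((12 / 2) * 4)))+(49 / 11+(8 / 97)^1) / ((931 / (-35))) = -0.17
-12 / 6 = -2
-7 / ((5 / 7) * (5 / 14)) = -686 / 25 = -27.44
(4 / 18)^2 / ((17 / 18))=8 / 153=0.05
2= 2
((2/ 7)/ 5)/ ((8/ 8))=2/ 35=0.06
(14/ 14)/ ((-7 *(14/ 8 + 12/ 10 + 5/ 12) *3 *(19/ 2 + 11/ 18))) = -90/ 64337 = -0.00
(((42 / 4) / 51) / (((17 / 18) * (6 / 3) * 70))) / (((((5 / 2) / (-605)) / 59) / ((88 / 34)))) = -1413522 / 24565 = -57.54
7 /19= 0.37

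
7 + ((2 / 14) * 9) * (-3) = 22 / 7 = 3.14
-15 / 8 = -1.88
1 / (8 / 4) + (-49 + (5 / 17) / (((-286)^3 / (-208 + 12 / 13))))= -31343111047 / 646249747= -48.50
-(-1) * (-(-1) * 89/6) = 89/6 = 14.83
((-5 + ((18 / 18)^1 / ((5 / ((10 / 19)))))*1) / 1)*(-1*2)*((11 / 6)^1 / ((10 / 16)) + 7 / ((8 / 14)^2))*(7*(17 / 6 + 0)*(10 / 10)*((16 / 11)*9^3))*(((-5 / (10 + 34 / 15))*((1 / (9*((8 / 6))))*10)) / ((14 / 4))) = -18725719725 / 38456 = -486938.83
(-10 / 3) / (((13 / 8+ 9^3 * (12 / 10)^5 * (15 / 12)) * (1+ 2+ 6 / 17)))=-850000 / 1940086143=-0.00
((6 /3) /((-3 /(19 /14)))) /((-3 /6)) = 38 /21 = 1.81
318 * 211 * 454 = 30462492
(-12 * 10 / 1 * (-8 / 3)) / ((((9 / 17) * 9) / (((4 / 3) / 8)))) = 2720 / 243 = 11.19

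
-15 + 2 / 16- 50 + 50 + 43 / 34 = -1851 / 136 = -13.61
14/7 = 2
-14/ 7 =-2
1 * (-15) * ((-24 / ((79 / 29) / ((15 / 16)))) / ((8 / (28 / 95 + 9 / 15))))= 332775 / 24016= 13.86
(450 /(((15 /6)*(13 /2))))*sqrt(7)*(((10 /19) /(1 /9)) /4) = 8100*sqrt(7) /247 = 86.76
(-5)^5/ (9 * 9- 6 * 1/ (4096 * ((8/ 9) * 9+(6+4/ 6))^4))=-4797562880000/ 124352829801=-38.58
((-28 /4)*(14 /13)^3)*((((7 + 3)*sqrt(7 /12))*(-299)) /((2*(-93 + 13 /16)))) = -3534272*sqrt(21) /149565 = -108.29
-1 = -1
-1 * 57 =-57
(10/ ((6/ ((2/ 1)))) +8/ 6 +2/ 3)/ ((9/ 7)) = 112/ 27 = 4.15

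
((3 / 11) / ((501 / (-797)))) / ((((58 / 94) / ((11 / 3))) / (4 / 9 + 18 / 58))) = -7379423 / 3792069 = -1.95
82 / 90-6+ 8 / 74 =-8293 / 1665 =-4.98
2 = 2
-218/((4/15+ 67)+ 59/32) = -104640/33173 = -3.15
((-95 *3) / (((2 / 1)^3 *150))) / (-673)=19 / 53840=0.00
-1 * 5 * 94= -470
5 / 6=0.83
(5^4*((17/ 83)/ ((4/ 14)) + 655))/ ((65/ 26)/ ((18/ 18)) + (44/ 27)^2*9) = 423883125/ 27307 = 15522.87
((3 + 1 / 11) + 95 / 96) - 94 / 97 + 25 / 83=29013647 / 8501856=3.41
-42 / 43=-0.98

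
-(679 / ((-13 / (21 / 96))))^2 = -130.54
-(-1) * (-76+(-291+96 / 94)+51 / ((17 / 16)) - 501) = -38492 / 47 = -818.98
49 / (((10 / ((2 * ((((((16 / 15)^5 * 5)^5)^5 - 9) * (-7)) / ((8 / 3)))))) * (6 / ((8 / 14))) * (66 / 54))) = -160396139786910951629127161917028472104833476276078658823098443551391334404743340093735378302735509859288604973040691034712848731374266706378997510082549 / 84204915609789619005300195416208992075642067717366781607169786097220551441530522812563708950905905226136383134871721267700195312500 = -1904831073404263125358.95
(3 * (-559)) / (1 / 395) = -662415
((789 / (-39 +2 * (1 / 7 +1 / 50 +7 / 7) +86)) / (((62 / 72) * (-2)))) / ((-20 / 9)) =2236815 / 535184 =4.18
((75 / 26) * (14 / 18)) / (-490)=-5 / 1092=-0.00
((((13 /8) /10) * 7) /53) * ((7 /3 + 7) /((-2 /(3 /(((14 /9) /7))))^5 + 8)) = 3046751253 /121677645920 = 0.03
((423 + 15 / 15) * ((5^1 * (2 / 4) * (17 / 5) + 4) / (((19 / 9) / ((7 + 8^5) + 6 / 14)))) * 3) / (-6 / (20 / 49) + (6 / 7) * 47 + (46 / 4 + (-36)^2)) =82077867000 / 443251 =185172.44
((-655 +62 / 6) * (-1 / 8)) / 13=967 / 156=6.20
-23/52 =-0.44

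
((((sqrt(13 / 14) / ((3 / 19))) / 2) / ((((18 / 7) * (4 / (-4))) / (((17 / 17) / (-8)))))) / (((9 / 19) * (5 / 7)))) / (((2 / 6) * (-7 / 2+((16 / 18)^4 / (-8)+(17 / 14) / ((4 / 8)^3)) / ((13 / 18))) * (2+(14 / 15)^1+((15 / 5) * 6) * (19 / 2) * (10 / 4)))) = 0.00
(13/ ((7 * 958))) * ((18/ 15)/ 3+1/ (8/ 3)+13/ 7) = 9581/ 1877680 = 0.01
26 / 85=0.31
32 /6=16 /3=5.33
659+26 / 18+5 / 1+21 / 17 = 102002 / 153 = 666.68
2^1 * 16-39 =-7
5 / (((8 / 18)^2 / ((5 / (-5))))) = -405 / 16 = -25.31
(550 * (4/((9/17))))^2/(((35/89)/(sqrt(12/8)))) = 12448964000 * sqrt(6)/567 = 53780616.62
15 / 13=1.15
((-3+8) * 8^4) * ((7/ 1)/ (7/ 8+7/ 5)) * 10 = 8192000/ 13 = 630153.85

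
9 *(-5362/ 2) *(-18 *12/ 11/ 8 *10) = 6514830/ 11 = 592257.27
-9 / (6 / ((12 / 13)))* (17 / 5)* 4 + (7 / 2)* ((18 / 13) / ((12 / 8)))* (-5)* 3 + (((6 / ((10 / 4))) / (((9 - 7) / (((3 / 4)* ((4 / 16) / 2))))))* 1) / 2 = -67.24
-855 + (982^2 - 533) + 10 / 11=10592306 / 11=962936.91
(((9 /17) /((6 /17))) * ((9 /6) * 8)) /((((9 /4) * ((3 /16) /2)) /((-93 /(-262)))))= 3968 /131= 30.29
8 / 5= 1.60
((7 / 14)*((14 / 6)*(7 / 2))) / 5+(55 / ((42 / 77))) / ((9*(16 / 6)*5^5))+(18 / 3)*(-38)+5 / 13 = -265352927 / 1170000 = -226.80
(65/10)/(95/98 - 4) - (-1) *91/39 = 56/297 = 0.19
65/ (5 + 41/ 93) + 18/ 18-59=-23303/ 506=-46.05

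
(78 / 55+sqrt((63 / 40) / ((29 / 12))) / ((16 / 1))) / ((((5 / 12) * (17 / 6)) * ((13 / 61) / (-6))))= -35.02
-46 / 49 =-0.94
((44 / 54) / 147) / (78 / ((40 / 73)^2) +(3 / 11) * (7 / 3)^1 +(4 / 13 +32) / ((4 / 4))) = 2516800 / 132916384377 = 0.00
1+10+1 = 12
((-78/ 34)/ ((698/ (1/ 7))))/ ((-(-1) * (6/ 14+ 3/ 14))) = -13/ 17799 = -0.00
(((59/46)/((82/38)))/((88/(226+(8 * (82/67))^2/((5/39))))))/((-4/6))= -36750315831/3725151760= -9.87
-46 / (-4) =23 / 2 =11.50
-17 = -17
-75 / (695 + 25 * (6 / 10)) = -0.11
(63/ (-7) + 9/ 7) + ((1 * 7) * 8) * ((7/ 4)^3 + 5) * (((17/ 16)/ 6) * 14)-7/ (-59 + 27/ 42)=1047268571/ 732032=1430.63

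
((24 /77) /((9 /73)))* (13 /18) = 3796 /2079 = 1.83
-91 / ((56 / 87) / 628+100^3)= -1242969 / 13659000014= -0.00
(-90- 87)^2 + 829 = 32158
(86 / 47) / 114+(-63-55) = -316079 / 2679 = -117.98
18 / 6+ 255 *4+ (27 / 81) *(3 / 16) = 16369 / 16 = 1023.06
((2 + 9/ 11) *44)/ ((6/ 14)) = 868/ 3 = 289.33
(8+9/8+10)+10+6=281/8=35.12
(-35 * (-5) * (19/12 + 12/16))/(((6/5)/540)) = 183750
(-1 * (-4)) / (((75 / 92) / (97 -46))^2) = 15655.01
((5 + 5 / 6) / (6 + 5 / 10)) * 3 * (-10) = -350 / 13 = -26.92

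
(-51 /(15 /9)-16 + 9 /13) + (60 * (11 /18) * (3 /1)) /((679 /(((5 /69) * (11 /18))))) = -1258033831 /27407835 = -45.90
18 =18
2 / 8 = 1 / 4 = 0.25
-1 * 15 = -15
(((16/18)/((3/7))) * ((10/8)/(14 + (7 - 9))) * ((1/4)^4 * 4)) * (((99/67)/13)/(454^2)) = 385/206815145472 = 0.00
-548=-548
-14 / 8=-7 / 4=-1.75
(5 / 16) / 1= 5 / 16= 0.31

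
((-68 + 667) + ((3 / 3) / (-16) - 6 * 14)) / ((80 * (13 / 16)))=8239 / 1040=7.92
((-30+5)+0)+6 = -19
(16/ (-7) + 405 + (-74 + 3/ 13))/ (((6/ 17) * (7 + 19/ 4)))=339252/ 4277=79.32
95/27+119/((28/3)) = 1757/108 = 16.27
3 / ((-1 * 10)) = -3 / 10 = -0.30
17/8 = 2.12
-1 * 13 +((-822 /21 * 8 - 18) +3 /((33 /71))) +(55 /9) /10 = -467189 /1386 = -337.08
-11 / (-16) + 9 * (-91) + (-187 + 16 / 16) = -16069 / 16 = -1004.31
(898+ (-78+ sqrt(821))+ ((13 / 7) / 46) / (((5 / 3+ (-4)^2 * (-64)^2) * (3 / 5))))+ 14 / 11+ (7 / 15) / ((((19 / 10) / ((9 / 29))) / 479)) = sqrt(821)+ 329147524108317 / 383718188546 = 886.44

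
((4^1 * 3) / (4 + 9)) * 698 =8376 / 13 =644.31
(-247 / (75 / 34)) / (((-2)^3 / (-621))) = -869193 / 100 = -8691.93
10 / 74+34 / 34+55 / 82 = 5479 / 3034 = 1.81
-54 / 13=-4.15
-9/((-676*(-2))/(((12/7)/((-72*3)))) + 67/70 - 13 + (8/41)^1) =25830/488944243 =0.00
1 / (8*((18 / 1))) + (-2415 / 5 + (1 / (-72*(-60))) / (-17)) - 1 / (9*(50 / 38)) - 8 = -180323663 / 367200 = -491.08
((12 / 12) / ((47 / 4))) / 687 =4 / 32289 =0.00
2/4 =1/2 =0.50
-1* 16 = -16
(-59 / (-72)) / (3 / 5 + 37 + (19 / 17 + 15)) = 5015 / 328752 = 0.02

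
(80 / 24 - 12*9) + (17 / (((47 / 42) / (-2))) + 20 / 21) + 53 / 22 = -131.69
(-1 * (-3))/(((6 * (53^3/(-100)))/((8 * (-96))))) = 38400/148877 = 0.26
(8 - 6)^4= 16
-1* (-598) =598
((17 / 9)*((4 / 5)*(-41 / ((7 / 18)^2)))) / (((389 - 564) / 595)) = 1706256 / 1225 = 1392.86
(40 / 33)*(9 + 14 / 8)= 430 / 33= 13.03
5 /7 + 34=243 /7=34.71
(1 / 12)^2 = 1 / 144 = 0.01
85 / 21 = 4.05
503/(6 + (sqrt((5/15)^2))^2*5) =76.73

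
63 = 63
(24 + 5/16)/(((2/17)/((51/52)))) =337263/1664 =202.68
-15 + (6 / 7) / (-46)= -15.02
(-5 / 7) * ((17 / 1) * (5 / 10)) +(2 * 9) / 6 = -43 / 14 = -3.07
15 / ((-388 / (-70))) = 525 / 194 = 2.71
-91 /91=-1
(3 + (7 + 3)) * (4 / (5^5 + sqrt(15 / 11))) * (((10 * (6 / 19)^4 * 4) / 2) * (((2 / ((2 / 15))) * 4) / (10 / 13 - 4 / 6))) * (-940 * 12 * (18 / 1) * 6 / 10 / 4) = -3174946632000000 / 53843554681 + 92362083840 * sqrt(165) / 53843554681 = -58944.11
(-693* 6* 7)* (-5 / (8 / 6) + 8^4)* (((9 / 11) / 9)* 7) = -151593309 / 2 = -75796654.50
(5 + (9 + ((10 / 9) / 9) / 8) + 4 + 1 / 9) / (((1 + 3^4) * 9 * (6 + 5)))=5873 / 2630232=0.00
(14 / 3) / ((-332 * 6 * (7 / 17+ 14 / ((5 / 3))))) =-85 / 319716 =-0.00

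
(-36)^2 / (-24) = -54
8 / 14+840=5884 / 7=840.57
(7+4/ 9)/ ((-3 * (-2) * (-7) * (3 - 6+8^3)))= -67/ 192402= -0.00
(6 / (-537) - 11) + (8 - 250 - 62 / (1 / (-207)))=2251997 / 179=12580.99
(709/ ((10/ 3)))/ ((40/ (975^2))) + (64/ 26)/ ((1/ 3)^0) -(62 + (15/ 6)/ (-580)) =30491089865/ 6032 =5054888.90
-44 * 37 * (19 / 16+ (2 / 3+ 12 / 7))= -487993 / 84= -5809.44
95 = 95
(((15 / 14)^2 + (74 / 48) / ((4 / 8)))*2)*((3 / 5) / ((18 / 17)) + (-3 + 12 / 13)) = -366358 / 28665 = -12.78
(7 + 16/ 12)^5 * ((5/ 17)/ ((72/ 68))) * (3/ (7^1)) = 48828125/ 10206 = 4784.26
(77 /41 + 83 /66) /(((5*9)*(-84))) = -1697 /2045736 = -0.00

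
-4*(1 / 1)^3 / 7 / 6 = -2 / 21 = -0.10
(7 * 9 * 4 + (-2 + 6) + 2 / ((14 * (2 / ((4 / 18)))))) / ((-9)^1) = -16129 / 567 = -28.45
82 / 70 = 41 / 35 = 1.17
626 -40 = 586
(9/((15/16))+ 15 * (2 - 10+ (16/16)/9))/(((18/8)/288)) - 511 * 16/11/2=-2357768/165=-14289.50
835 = 835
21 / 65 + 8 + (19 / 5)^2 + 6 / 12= 15121 / 650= 23.26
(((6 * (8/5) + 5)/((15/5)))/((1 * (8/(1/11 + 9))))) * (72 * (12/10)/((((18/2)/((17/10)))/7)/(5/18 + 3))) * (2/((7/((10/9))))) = 585752/891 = 657.41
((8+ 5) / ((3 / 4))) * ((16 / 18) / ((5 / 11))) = 4576 / 135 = 33.90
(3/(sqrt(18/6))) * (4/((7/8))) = 32 * sqrt(3)/7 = 7.92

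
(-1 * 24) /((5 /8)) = -192 /5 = -38.40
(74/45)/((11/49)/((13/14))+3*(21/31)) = 208754/288675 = 0.72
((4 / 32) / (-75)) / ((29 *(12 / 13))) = -13 / 208800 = -0.00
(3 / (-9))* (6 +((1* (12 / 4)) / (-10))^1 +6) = -39 / 10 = -3.90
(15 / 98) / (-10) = -3 / 196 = -0.02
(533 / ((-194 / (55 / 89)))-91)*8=-6402084 / 8633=-741.58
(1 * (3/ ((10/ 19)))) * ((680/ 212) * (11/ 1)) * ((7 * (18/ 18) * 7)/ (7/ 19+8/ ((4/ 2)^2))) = 3307843/ 795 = 4160.81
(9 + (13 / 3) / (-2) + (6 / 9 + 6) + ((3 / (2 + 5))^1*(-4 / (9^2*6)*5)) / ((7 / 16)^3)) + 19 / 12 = 11569847 / 777924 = 14.87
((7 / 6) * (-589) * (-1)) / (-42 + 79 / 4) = -30.88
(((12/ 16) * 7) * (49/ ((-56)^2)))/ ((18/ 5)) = 35/ 1536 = 0.02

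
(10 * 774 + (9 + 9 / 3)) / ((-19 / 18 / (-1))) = 7344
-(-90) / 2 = 45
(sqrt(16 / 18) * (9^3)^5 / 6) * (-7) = -160137547184727 * sqrt(2) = -226468691073802.37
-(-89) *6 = 534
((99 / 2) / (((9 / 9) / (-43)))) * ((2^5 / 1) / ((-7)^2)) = -68112 / 49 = -1390.04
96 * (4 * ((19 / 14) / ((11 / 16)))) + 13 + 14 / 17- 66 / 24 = 4027005 / 5236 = 769.10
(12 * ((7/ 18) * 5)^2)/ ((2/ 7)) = 8575/ 54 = 158.80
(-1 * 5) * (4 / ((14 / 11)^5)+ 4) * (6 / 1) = -10483125 / 67228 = -155.93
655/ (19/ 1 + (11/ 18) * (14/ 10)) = 58950/ 1787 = 32.99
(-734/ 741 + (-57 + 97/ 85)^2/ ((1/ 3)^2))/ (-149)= -150337325026/ 797705025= -188.46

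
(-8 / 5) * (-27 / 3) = 72 / 5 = 14.40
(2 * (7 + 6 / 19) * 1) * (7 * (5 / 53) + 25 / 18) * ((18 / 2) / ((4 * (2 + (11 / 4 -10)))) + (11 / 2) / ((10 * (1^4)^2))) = 923933 / 253764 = 3.64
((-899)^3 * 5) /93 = -117189145 /3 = -39063048.33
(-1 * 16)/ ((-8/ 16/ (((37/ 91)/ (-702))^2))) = 10952/ 1020227481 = 0.00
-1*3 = -3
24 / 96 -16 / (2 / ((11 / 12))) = -85 / 12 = -7.08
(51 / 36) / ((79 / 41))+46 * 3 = 131521 / 948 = 138.74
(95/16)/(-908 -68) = -95/15616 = -0.01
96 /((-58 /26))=-1248 /29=-43.03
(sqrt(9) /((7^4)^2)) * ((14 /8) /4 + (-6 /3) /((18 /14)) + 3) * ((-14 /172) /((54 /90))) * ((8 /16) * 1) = -1355 /20397513024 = -0.00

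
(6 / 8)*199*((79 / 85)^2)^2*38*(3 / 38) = 69759595071 / 208802500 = 334.09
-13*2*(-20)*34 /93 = 17680 /93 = 190.11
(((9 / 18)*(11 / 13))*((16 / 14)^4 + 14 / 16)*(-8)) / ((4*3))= -181775 / 249704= -0.73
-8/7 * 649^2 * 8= -26956864/7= -3850980.57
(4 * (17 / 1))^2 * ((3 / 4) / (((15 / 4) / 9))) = 41616 / 5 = 8323.20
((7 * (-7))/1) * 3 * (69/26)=-10143/26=-390.12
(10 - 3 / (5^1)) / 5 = 47 / 25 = 1.88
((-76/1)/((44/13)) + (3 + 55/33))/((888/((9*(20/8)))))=-2935/6512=-0.45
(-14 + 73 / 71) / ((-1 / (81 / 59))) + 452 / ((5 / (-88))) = -166248659 / 20945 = -7937.39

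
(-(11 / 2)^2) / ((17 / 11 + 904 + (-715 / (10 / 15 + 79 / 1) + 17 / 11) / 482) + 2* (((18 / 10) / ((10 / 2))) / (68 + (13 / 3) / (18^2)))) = -126704953983025 / 3792941602108276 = -0.03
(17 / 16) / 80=17 / 1280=0.01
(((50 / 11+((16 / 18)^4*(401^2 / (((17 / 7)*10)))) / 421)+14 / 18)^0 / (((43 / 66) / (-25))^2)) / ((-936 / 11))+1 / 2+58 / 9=-2241125 / 216333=-10.36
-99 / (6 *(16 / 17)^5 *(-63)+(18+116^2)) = -140565843 / 18734791490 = -0.01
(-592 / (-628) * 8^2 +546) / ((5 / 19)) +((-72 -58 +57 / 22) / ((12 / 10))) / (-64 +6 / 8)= 15111721189 / 6553965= 2305.74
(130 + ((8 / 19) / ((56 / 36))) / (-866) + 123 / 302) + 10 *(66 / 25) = 13635838651 / 86959390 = 156.81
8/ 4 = 2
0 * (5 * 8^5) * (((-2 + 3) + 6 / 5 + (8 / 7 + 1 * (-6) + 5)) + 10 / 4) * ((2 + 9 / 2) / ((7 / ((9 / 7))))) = 0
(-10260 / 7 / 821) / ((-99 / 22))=2280 / 5747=0.40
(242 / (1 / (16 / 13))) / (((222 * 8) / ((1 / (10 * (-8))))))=-121 / 57720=-0.00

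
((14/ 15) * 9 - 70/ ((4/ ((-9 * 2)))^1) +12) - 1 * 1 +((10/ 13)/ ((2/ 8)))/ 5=21776/ 65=335.02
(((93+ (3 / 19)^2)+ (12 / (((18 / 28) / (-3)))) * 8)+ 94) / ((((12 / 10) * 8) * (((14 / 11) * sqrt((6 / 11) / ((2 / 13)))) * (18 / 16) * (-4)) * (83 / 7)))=0.21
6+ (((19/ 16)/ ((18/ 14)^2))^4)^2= 48316380231044399928068257/ 7958661109946400884391936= 6.07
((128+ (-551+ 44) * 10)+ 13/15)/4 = -74117/60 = -1235.28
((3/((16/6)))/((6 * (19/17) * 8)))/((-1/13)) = -663/2432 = -0.27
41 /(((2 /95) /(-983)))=-3828785 /2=-1914392.50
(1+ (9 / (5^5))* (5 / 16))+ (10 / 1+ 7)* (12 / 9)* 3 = 690009 / 10000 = 69.00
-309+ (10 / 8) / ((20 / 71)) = -4873 / 16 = -304.56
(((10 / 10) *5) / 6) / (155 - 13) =5 / 852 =0.01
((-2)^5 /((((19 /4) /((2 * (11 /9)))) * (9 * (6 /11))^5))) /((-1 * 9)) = 14172488 /22082967873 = 0.00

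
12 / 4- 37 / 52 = 2.29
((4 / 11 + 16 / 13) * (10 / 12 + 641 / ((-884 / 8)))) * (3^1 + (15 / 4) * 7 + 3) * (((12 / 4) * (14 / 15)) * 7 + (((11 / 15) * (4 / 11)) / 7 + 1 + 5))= -6548.75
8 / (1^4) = 8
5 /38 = 0.13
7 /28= 1 /4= 0.25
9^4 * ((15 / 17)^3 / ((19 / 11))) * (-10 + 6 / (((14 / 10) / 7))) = 4871542500 / 93347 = 52187.46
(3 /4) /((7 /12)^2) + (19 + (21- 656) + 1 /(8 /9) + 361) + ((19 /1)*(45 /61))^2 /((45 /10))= -303414855 /1458632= -208.01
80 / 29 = 2.76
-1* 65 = -65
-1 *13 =-13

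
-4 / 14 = -2 / 7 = -0.29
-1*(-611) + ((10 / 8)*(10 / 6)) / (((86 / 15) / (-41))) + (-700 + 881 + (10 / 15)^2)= 2407283 / 3096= 777.55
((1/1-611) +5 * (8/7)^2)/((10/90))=-266130/49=-5431.22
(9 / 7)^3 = 729 / 343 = 2.13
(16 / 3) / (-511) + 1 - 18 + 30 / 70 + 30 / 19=-436990 / 29127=-15.00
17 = 17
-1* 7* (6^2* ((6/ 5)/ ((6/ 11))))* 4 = -11088/ 5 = -2217.60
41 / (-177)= -41 / 177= -0.23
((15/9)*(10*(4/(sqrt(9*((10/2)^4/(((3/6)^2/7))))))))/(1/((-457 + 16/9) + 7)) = -16136*sqrt(7)/567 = -75.29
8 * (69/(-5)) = -552/5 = -110.40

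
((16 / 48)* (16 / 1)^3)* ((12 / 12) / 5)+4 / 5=4108 / 15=273.87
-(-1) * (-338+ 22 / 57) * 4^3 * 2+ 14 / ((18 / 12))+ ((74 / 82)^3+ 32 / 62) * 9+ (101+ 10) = -43083.00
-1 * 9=-9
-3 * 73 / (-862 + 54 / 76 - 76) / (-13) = -8322 / 463021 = -0.02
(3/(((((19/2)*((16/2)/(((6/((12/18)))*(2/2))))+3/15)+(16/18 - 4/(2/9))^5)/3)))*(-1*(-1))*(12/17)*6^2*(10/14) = -5739562800/51536866634029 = -0.00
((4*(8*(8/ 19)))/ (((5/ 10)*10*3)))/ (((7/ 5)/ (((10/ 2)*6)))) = 19.25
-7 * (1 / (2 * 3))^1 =-7 / 6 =-1.17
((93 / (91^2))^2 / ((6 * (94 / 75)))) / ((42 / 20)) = 360375 / 45122324338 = 0.00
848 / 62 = 424 / 31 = 13.68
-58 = -58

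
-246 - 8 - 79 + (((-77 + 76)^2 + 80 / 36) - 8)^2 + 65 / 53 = -1326307 / 4293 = -308.95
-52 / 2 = -26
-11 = -11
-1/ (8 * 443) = -1/ 3544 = -0.00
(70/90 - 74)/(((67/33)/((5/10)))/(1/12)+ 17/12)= -28996/19857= -1.46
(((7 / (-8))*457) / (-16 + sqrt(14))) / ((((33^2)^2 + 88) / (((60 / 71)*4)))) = 47985*sqrt(14) / 10189003319 + 767760 / 10189003319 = 0.00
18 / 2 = 9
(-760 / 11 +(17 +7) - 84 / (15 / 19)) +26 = -6902 / 55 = -125.49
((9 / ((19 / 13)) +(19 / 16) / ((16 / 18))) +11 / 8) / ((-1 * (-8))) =21569 / 19456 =1.11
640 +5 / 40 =640.12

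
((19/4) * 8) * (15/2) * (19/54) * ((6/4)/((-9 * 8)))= -1805/864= -2.09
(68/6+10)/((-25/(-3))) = 64/25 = 2.56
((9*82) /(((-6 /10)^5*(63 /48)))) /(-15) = 820000 /1701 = 482.07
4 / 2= 2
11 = 11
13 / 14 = 0.93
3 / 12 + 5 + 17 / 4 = 19 / 2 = 9.50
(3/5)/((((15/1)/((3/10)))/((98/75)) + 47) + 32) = 147/28730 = 0.01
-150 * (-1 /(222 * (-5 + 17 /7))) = -175 /666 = -0.26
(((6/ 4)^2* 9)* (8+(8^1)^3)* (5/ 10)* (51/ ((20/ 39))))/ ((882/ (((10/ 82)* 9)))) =10472085/ 16072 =651.57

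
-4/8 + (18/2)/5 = 13/10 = 1.30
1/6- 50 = -299/6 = -49.83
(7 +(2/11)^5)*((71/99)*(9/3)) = 80044619/5314683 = 15.06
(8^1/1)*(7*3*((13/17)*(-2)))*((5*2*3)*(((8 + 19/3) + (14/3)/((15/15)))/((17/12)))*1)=-29877120/289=-103381.04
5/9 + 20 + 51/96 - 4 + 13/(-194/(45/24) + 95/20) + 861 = 1497636907/1705824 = 877.96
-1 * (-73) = 73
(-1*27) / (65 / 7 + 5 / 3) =-567 / 230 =-2.47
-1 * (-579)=579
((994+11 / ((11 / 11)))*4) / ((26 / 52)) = 8040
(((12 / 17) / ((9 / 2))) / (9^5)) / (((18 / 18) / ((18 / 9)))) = 16 / 3011499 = 0.00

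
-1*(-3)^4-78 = -159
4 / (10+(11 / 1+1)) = 2 / 11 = 0.18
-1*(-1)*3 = 3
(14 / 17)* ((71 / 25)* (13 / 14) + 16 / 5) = 2043 / 425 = 4.81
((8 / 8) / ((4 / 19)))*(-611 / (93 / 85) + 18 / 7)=-6875549 / 2604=-2640.38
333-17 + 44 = 360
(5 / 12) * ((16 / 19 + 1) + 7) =70 / 19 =3.68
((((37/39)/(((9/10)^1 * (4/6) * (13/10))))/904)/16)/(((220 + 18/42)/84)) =45325/1414400208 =0.00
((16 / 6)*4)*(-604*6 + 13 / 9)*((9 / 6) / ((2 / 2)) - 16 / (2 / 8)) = 65206000 / 27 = 2415037.04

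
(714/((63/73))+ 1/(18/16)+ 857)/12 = 15167/108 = 140.44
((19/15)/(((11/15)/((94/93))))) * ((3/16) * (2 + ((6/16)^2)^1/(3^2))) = 115197/174592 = 0.66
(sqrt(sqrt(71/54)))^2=sqrt(426)/18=1.15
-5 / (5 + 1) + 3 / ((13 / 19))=277 / 78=3.55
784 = 784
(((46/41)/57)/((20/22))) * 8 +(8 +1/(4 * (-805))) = 61502239/7525140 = 8.17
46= 46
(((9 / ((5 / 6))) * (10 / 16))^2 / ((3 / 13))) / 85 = 2.32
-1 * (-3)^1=3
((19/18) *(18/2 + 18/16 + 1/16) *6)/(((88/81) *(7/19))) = 1588761/9856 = 161.20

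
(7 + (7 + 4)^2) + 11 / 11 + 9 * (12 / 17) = 2301 / 17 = 135.35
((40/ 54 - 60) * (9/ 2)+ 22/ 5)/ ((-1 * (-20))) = -1967/ 150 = -13.11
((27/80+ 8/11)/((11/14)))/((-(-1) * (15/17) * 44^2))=111503/140553600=0.00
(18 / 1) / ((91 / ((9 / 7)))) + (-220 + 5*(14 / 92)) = -6416693 / 29302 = -218.98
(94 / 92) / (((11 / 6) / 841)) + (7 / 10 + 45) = 514.40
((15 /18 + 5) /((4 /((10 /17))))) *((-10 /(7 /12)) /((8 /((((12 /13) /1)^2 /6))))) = -750 /2873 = -0.26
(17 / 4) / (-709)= -17 / 2836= -0.01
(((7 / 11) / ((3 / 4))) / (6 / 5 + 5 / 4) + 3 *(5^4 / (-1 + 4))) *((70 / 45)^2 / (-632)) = -1011185 / 422334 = -2.39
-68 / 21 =-3.24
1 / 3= 0.33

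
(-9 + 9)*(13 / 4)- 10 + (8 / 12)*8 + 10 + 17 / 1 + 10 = 97 / 3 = 32.33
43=43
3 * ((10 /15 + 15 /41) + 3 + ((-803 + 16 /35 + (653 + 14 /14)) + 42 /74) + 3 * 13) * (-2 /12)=16715809 /318570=52.47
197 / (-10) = -197 / 10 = -19.70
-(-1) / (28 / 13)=13 / 28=0.46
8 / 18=4 / 9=0.44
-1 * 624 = -624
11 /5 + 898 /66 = 2608 /165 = 15.81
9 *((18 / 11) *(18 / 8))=729 / 22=33.14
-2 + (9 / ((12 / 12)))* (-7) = -65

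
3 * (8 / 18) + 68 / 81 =176 / 81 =2.17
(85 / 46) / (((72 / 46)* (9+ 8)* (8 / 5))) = 25 / 576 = 0.04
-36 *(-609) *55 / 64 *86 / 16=12962565 / 128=101270.04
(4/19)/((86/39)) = 78/817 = 0.10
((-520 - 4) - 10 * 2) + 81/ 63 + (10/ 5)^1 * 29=-3393/ 7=-484.71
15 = 15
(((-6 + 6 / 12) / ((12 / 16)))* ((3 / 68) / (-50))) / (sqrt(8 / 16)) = 11* sqrt(2) / 1700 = 0.01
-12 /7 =-1.71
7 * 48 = 336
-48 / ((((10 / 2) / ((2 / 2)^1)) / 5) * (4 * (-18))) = 2 / 3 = 0.67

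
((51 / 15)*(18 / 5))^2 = 93636 / 625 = 149.82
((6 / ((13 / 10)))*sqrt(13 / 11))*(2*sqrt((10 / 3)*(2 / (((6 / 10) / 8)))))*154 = 11200*sqrt(286) / 13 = 14569.94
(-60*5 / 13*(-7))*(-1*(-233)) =489300 / 13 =37638.46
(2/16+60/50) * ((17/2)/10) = 1.13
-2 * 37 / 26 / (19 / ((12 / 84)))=-37 / 1729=-0.02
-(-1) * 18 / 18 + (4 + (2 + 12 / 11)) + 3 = 11.09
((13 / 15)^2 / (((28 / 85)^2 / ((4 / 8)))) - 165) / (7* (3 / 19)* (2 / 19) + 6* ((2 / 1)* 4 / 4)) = -822949679 / 61725888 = -13.33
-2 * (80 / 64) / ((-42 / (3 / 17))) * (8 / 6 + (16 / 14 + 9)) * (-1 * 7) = -1205 / 1428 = -0.84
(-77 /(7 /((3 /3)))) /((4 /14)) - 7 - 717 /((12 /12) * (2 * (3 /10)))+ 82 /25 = -61861 /50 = -1237.22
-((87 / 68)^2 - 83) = 81.36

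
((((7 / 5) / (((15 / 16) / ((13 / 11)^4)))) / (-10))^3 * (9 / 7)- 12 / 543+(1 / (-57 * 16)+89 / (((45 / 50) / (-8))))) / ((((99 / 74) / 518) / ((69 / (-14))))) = 75619861729809732653349511132117 / 50086521729694142859375000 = 1509784.65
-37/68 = -0.54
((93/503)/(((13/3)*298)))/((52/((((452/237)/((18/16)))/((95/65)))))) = 14012/4387322433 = 0.00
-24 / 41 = -0.59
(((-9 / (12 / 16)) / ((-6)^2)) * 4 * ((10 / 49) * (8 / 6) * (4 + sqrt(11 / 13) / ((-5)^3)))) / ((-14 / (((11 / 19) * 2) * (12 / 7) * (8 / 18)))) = 112640 / 1231713-5632 * sqrt(143) / 400306725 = 0.09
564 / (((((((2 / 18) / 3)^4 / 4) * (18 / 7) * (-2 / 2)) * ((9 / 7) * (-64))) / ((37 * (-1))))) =-1677208113 / 8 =-209651014.12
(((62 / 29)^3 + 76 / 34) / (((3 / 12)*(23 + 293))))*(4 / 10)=9956716 / 163772135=0.06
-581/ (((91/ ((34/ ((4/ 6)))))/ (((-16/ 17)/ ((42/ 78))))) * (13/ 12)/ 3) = 143424/ 91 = 1576.09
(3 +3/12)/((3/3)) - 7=-15/4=-3.75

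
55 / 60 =11 / 12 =0.92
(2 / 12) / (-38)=-1 / 228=-0.00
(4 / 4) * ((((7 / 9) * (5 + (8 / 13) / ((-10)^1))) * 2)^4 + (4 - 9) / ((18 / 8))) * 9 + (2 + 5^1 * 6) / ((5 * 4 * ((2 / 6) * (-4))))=5032148052766 / 160655625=31322.58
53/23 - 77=-74.70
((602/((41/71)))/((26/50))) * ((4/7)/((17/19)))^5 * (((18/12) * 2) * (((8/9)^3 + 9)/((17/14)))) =5475180281551974400/1072311913163673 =5105.96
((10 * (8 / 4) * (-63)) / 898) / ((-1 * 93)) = 210 / 13919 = 0.02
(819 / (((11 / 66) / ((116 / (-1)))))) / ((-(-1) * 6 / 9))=-855036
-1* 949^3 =-854670349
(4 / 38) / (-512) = -1 / 4864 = -0.00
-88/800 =-11/100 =-0.11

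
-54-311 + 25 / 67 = -24430 / 67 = -364.63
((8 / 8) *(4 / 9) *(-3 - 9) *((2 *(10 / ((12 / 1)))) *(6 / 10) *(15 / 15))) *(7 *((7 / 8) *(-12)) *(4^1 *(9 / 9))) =1568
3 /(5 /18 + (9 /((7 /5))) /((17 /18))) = 6426 /15175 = 0.42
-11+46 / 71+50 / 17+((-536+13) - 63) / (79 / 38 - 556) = -161405829 / 25406143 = -6.35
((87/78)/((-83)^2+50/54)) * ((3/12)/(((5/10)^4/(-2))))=-783/604591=-0.00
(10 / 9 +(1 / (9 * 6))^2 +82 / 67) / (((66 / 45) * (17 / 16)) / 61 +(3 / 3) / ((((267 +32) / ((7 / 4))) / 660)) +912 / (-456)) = 83217079010 / 67291863993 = 1.24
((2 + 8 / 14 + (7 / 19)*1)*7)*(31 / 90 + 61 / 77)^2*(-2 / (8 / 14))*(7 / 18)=-24260427439 / 670388400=-36.19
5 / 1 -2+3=6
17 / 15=1.13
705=705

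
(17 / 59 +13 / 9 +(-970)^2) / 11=85536.52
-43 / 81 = -0.53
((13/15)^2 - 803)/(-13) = 180506/2925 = 61.71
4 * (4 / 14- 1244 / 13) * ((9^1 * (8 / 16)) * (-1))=156276 / 91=1717.32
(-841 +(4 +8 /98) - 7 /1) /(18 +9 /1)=-13784 /441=-31.26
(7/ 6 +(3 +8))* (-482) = -17593/ 3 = -5864.33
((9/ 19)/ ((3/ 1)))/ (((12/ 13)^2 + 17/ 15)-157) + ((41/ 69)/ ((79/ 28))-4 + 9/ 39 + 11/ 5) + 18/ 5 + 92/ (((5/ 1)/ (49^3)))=5726644288531665793/ 2645414289570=2164743.84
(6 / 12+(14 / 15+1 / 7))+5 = 1381 / 210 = 6.58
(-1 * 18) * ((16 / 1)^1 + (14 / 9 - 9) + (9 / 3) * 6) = -478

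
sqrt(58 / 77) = sqrt(4466) / 77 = 0.87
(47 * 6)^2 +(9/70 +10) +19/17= 94646943/1190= 79535.25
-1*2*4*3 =-24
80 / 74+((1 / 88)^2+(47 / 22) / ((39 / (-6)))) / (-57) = 76918645 / 70772416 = 1.09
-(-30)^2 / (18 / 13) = -650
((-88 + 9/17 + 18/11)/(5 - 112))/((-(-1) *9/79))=1268029/180081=7.04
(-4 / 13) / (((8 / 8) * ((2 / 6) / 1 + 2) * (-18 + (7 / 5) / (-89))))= 5340 / 729547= 0.01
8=8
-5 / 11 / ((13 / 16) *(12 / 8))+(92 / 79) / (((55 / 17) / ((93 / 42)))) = 503038 / 1186185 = 0.42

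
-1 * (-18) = 18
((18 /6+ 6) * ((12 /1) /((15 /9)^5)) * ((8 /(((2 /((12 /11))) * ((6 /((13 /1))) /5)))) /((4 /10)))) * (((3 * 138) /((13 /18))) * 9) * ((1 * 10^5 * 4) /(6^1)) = 3754949529600 /11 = 341359048145.45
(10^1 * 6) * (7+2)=540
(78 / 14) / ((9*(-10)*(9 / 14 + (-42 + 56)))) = -13 / 3075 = -0.00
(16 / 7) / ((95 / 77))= 176 / 95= 1.85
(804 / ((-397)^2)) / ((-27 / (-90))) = 2680 / 157609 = 0.02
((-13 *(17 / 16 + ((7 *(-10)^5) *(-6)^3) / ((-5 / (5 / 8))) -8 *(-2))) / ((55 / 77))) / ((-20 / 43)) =-1183290131751 / 1600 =-739556332.34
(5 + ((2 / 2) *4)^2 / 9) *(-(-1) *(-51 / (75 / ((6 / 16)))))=-1037 / 600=-1.73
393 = 393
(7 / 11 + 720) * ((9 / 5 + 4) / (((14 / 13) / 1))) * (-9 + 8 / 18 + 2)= -176320261 / 6930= -25443.04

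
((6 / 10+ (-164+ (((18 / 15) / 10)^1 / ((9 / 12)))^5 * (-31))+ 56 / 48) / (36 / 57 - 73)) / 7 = 16419540631 / 51269531250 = 0.32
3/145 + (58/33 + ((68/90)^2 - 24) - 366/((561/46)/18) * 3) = -18034254457/10981575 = -1642.23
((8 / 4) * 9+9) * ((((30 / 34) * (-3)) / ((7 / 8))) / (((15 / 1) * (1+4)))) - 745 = -443923 / 595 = -746.09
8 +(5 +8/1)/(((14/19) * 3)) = 583/42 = 13.88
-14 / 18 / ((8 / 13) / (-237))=7189 / 24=299.54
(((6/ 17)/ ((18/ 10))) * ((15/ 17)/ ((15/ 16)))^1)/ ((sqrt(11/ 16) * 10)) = 64 * sqrt(11)/ 9537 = 0.02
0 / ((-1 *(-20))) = 0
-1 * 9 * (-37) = 333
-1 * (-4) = 4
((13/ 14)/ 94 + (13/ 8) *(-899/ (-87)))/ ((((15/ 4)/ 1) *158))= 26533/ 935676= 0.03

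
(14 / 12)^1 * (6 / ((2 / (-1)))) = -7 / 2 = -3.50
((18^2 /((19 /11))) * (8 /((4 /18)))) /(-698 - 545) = -11664 /2147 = -5.43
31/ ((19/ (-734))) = -1197.58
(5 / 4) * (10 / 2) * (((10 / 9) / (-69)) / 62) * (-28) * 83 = 72625 / 19251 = 3.77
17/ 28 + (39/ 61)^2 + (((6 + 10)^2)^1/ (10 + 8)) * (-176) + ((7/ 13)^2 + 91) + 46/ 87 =-11076735498119/ 4595628492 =-2410.28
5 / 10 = 1 / 2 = 0.50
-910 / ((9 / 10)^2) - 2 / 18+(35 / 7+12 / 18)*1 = -90550 / 81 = -1117.90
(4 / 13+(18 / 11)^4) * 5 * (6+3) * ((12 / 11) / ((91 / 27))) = 20751014160 / 190523333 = 108.92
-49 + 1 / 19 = -930 / 19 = -48.95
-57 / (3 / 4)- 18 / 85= -6478 / 85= -76.21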